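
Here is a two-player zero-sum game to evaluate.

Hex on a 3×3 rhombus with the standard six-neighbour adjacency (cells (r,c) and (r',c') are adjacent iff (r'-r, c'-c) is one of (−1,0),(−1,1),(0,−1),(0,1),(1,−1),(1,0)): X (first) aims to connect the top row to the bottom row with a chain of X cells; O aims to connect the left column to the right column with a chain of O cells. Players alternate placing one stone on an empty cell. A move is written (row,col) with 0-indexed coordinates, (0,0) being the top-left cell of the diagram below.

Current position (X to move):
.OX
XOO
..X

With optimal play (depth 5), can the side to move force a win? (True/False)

[.OX/XOO/..X] X move#1: (0,0):-1/XOX/XOO/..X*, (2,0):-1/.OX/XOO/X.X, (2,1):-1/.OX/XOO/.XX
[XOX/XOO/..X] O move#2: (2,0):+1/XOX/XOO/O.X*, (2,1):-1/XOX/XOO/.OX
[XOX/XOO/O.X] end (terminal -1, X#3); searched .OX/XOO/..X to 5

X winning at [.OX/XOO/..X]: False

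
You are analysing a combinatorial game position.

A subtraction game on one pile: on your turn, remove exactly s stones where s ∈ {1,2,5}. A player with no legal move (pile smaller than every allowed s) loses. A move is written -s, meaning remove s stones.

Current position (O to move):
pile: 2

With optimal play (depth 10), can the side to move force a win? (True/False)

p1 O@[2]: -1[1]-1 -2[0]+1*
p2 X@[0] terminal -1; root [2] d10

O winning at [2]: True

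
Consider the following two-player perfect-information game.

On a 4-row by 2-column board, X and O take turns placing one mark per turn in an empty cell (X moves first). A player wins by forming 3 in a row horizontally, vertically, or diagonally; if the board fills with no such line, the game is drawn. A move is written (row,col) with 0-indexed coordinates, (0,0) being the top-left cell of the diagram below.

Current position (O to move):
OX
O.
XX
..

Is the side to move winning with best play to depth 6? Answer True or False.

O winning at [OX/O./XX/..]: False

ply 1, O at OX/O./XX/.. | (1,1)=+0→OX/OO/XX/..*; (3,0)=-1→OX/O./XX/O.; (3,1)=-1→OX/O./XX/.O
ply 2, X at OX/OO/XX/.. | (3,0)=+0→OX/OO/XX/X.*; (3,1)=+0→OX/OO/XX/.X
ply 3, O at OX/OO/XX/X. | (3,1)=+0→OX/OO/XX/XO*
ply 4: OX/OO/XX/XO is terminal +0 (X); from OX/O./XX/.. depth 6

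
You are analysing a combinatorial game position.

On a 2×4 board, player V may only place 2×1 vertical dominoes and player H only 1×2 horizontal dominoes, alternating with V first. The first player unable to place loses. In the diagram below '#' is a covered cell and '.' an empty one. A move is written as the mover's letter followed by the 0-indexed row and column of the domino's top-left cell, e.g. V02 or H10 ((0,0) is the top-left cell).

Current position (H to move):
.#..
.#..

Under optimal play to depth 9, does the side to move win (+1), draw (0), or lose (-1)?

value(.#../.#.., H) = +1

[.#../.#..] H move#1: H02:+1/.###/.#..*, H12:+1/.#../.###
[.###/.#..] V move#2: V00:-1/####/##..*
[####/##..] H move#3: H12:+1/####/####*
[####/####] end (terminal -1, V#4); searched .#../.#.. to 9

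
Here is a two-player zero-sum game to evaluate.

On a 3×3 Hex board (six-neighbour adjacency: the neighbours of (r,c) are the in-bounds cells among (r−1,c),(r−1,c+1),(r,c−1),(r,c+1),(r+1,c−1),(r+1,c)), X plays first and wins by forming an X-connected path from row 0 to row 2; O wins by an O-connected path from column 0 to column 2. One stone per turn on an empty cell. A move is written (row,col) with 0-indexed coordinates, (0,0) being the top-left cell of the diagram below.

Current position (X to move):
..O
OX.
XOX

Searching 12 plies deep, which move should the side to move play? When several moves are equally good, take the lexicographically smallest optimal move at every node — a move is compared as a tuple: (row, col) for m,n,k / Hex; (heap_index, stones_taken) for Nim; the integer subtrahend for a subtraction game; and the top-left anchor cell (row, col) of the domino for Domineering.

X's best at [..O/OX./XOX]: (0,1)

[..O/OX./XOX] X move#1: (0,0):-1/X.O/OX./XOX, (0,1):+1/.XO/OX./XOX*, (1,2):-1/..O/OXX/XOX
[.XO/OX./XOX] end (terminal -1, O#2); searched ..O/OX./XOX to 12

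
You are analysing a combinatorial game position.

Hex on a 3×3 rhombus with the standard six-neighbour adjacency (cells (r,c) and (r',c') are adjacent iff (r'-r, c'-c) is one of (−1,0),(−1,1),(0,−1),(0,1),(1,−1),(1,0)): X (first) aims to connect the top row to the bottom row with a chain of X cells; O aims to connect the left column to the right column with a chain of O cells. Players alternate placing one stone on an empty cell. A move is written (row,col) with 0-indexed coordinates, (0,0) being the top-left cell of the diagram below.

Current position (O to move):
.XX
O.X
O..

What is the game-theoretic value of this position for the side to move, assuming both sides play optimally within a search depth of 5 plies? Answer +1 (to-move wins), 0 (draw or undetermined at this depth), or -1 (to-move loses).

ply 1, O at .XX/O.X/O.. | (0,0)=-1→OXX/O.X/O..*; (1,1)=-1→.XX/OOX/O..; (2,1)=-1→.XX/O.X/OO.; (2,2)=-1→.XX/O.X/O.O
ply 2, X at OXX/O.X/O.. | (1,1)=+1→OXX/OXX/O..*; (2,1)=+1→OXX/O.X/OX.; (2,2)=+1→OXX/O.X/O.X
ply 3, O at OXX/OXX/O.. | (2,1)=-1→OXX/OXX/OO.*; (2,2)=-1→OXX/OXX/O.O
ply 4, X at OXX/OXX/OO. | (2,2)=+1→OXX/OXX/OOX*
ply 5: OXX/OXX/OOX is terminal -1 (O); from .XX/O.X/O.. depth 5

value(.XX/O.X/O.., O) = -1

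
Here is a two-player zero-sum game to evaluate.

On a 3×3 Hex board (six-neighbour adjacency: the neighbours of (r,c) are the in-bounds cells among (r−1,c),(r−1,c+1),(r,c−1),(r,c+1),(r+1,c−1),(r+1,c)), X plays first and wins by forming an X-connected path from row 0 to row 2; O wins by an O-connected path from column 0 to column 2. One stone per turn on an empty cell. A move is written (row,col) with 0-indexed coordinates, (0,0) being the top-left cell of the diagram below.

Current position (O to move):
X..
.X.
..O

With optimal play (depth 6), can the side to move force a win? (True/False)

O winning at [X../.X./..O]: False

[X../.X./..O] O move#1: (0,1):-1/XO./.X./..O*, (0,2):-1/X.O/.X./..O, (1,0):-1/X../OX./..O, (1,2):-1/X../.XO/..O, (2,0):-1/X../.X./O.O, (2,1):-1/X../.X./.OO
[XO./.X./..O] X move#2: (0,2):+1/XOX/.X./..O*, (1,0):+1/XO./XX./..O, (1,2):+1/XO./.XX/..O, (2,0):+1/XO./.X./X.O, (2,1):+1/XO./.X./.XO
[XOX/.X./..O] O move#3: (1,0):-1/XOX/OX./..O*, (1,2):-1/XOX/.XO/..O, (2,0):-1/XOX/.X./O.O, (2,1):-1/XOX/.X./.OO
[XOX/OX./..O] X move#4: (1,2):+1/XOX/OXX/..O*, (2,0):+1/XOX/OX./X.O, (2,1):+1/XOX/OX./.XO
[XOX/OXX/..O] O move#5: (2,0):-1/XOX/OXX/O.O*, (2,1):-1/XOX/OXX/.OO
[XOX/OXX/O.O] X move#6: (2,1):+1/XOX/OXX/OXO*
[XOX/OXX/OXO] end (terminal -1, O#7); searched X../.X./..O to 6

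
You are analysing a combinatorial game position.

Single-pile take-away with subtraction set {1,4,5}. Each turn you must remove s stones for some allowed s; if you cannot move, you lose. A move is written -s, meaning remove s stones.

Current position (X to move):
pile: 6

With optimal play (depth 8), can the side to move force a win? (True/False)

X winning at [6]: True

ply 1, X at 6 | -1=-1→5; -4=+1→2*; -5=-1→1
ply 2, O at 2 | -1=-1→1*
ply 3, X at 1 | -1=+1→0*
ply 4: 0 is terminal -1 (O); from 6 depth 8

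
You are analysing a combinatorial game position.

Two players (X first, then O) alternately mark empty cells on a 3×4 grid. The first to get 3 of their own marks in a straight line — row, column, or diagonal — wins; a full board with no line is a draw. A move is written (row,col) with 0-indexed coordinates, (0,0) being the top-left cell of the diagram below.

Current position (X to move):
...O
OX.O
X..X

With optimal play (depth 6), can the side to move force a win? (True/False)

ply 1, X at ...O/OX.O/X..X | (0,0)=+1→X..O/OX.O/X..X*; (0,1)=+1→.X.O/OX.O/X..X; (0,2)=+1→..XO/OX.O/X..X; (1,2)=+1→...O/OXXO/X..X; (2,1)=+1→...O/OX.O/XX.X; (2,2)=+1→...O/OX.O/X.XX
ply 2, O at X..O/OX.O/X..X | (0,1)=-1→XO.O/OX.O/X..X*; (0,2)=-1→X.OO/OX.O/X..X; (1,2)=-1→X..O/OXOO/X..X; (2,1)=-1→X..O/OX.O/XO.X; (2,2)=-1→X..O/OX.O/X.OX
ply 3, X at XO.O/OX.O/X..X | (0,2)=+1→XOXO/OX.O/X..X*; (1,2)=-1→XO.O/OXXO/X..X; (2,1)=-1→XO.O/OX.O/XX.X; (2,2)=+1→XO.O/OX.O/X.XX
ply 4: XOXO/OX.O/X..X is terminal -1 (O); from ...O/OX.O/X..X depth 6

X winning at [...O/OX.O/X..X]: True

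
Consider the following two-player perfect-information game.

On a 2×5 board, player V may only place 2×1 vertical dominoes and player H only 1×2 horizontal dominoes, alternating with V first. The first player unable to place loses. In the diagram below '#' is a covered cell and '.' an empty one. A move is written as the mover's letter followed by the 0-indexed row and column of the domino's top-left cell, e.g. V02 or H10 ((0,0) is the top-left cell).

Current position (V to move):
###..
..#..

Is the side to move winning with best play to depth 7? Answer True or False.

V winning at [###../..#..]: True

p1 V@[###../..#..]: V03[####./..##.]+1* V04[###.#/..#.#]+1
p2 H@[####./..##.]: H10[####./####.]-1*
p3 V@[####./####.]: V04[#####/#####]+1*
p4 H@[#####/#####] terminal -1; root [###../..#..] d7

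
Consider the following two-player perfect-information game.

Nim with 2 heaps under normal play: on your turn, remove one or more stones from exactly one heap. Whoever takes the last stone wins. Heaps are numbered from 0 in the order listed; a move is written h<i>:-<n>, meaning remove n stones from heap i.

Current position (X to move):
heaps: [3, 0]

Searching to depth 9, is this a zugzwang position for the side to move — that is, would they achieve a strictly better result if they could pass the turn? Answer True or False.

zugzwang((3,0), X) = False

[(3,0)] X move#1: h0:-1:-1/(2,0), h0:-2:-1/(1,0), h0:-3:+1/(0,0)*
[(0,0)] end (terminal -1, O#2); searched (3,0) to 9
suppose X passes — search the same position with O to move:
pass> [(3,0)] O move#1: h0:-1:-1/(2,0), h0:-2:-1/(1,0), h0:-3:+1/(0,0)*
pass> [(0,0)] end (terminal -1, X#2); searched (3,0) to 9
for X: play +1, pass -1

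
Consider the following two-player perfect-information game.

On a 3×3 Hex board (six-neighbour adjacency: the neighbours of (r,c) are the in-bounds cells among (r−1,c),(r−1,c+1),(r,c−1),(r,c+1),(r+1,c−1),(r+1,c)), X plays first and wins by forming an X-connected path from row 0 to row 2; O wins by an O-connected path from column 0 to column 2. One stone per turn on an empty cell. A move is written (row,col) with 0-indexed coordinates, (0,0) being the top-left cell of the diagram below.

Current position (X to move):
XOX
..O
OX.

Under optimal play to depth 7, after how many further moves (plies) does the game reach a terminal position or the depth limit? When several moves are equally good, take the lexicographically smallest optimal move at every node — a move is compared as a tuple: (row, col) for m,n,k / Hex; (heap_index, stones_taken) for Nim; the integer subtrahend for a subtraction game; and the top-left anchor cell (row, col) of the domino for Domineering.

ply 1, X at XOX/..O/OX. | (1,0)=-1→XOX/X.O/OX.; (1,1)=+1→XOX/.XO/OX.*; (2,2)=-1→XOX/..O/OXX
ply 2: XOX/.XO/OX. is terminal -1 (O); from XOX/..O/OX. depth 7

PV length from [XOX/..O/OX.]: 1 ply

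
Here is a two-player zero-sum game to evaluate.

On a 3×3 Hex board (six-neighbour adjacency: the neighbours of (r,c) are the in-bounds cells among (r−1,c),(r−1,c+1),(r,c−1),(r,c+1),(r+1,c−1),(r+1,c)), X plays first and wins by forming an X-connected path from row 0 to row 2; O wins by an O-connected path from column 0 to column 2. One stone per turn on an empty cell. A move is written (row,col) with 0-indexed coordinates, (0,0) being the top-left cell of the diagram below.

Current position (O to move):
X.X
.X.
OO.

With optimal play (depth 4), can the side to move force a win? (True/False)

ply 1, O at X.X/.X./OO. | (0,1)=+1→XOX/.X./OO.*; (1,0)=+1→X.X/OX./OO.; (1,2)=+1→X.X/.XO/OO.; (2,2)=+1→X.X/.X./OOO
ply 2, X at XOX/.X./OO. | (1,0)=-1→XOX/XX./OO.*; (1,2)=-1→XOX/.XX/OO.; (2,2)=-1→XOX/.X./OOX
ply 3, O at XOX/XX./OO. | (1,2)=+1→XOX/XXO/OO.*; (2,2)=+1→XOX/XX./OOO
ply 4: XOX/XXO/OO. is terminal -1 (X); from X.X/.X./OO. depth 4

O winning at [X.X/.X./OO.]: True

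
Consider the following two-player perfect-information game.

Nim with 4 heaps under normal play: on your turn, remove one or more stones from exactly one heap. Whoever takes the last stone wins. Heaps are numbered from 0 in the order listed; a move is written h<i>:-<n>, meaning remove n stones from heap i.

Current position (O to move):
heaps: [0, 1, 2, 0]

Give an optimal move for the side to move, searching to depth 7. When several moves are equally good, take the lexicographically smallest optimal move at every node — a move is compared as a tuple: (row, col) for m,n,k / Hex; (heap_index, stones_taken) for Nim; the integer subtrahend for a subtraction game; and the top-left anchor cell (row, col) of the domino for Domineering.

p1 O@[(0,1,2,0)]: h1:-1[(0,0,2,0)]-1 h2:-1[(0,1,1,0)]+1* h2:-2[(0,1,0,0)]-1
p2 X@[(0,1,1,0)]: h1:-1[(0,0,1,0)]-1* h2:-1[(0,1,0,0)]-1
p3 O@[(0,0,1,0)]: h2:-1[(0,0,0,0)]+1*
p4 X@[(0,0,0,0)] terminal -1; root [(0,1,2,0)] d7

O's best at [(0,1,2,0)]: h2:-1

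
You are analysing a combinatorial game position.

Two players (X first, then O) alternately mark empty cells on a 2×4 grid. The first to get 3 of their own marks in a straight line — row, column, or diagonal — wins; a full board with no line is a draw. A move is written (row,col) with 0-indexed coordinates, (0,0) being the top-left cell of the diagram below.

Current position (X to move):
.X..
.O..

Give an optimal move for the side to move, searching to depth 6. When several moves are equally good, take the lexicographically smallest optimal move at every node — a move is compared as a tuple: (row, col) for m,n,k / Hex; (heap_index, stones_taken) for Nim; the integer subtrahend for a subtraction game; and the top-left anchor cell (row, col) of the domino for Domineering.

X's best at [.X../.O..]: (0,2)

p1 X@[.X../.O..]: (0,0)[XX../.O..]+0 (0,2)[.XX./.O..]+1* (0,3)[.X.X/.O..]+0 (1,0)[.X../XO..]+0 (1,2)[.X../.OX.]+0 (1,3)[.X../.O.X]+0
p2 O@[.XX./.O..]: (0,0)[OXX./.O..]-1* (0,3)[.XXO/.O..]-1 (1,0)[.XX./OO..]-1 (1,2)[.XX./.OO.]-1 (1,3)[.XX./.O.O]-1
p3 X@[OXX./.O..]: (0,3)[OXXX/.O..]+1* (1,0)[OXX./XO..]+0 (1,2)[OXX./.OX.]+0 (1,3)[OXX./.O.X]+0
p4 O@[OXXX/.O..] terminal -1; root [.X../.O..] d6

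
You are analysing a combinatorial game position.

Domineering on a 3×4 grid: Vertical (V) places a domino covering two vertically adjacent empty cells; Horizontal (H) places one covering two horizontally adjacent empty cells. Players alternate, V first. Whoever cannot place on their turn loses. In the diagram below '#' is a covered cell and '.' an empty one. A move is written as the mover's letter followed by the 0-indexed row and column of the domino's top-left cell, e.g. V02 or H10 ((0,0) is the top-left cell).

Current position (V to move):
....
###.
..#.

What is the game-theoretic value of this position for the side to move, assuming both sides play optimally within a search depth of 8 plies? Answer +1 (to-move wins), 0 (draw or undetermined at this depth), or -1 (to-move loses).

value(..../###./..#., V) = -1

p1 V@[..../###./..#.]: V03[...#/####/..#.]-1* V13[..../####/..##]-1
p2 H@[...#/####/..#.]: H00[##.#/####/..#.]+1* H01[.###/####/..#.]+1 H20[...#/####/###.]+1
p3 V@[##.#/####/..#.] terminal -1; root [..../###./..#.] d8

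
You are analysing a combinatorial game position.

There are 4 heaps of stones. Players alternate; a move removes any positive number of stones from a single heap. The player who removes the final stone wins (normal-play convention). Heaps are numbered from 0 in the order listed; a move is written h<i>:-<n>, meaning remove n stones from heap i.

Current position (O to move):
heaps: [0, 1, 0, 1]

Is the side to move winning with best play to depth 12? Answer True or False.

ply 1, O at (0,1,0,1) | h1:-1=-1→(0,0,0,1)*; h3:-1=-1→(0,1,0,0)
ply 2, X at (0,0,0,1) | h3:-1=+1→(0,0,0,0)*
ply 3: (0,0,0,0) is terminal -1 (O); from (0,1,0,1) depth 12

O winning at [(0,1,0,1)]: False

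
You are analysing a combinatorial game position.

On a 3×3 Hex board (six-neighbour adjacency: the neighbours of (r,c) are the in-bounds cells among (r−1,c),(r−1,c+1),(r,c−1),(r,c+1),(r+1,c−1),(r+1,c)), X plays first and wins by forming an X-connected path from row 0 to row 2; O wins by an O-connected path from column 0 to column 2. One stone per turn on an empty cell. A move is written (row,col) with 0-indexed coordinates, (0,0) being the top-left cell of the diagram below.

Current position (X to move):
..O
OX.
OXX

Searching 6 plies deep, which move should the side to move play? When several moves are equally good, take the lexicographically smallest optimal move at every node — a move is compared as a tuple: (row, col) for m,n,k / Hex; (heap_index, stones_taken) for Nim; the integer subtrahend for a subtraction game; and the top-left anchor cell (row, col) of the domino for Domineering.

X's best at [..O/OX./OXX]: (0,1)

[..O/OX./OXX] X move#1: (0,0):-1/X.O/OX./OXX, (0,1):+1/.XO/OX./OXX*, (1,2):-1/..O/OXX/OXX
[.XO/OX./OXX] end (terminal -1, O#2); searched ..O/OX./OXX to 6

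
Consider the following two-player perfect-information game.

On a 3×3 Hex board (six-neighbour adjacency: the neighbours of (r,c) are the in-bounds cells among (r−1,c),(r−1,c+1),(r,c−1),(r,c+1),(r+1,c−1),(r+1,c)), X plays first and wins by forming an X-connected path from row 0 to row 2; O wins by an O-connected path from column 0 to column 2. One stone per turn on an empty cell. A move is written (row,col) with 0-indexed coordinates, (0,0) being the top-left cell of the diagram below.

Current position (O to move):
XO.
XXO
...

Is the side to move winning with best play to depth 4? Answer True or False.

O winning at [XO./XXO/...]: False

ply 1, O at XO./XXO/... | (0,2)=-1→XOO/XXO/...*; (2,0)=-1→XO./XXO/O..; (2,1)=-1→XO./XXO/.O.; (2,2)=-1→XO./XXO/..O
ply 2, X at XOO/XXO/... | (2,0)=+1→XOO/XXO/X..*; (2,1)=+1→XOO/XXO/.X.; (2,2)=+1→XOO/XXO/..X
ply 3: XOO/XXO/X.. is terminal -1 (O); from XO./XXO/... depth 4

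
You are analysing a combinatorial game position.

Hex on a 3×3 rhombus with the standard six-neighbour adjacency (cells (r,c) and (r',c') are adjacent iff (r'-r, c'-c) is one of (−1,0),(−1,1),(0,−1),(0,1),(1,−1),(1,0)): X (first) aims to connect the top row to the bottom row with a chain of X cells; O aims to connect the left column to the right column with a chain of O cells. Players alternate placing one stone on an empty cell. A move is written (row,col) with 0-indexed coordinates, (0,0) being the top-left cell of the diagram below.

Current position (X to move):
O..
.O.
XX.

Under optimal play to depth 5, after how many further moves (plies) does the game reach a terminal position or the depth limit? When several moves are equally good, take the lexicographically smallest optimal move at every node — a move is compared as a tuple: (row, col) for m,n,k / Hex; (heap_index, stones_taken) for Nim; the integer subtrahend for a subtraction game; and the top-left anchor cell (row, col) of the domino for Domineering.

PV length from [O../.O./XX.]: 4 plies

p1 X@[O../.O./XX.]: (0,1)[OX./.O./XX.]-1* (0,2)[O.X/.O./XX.]-1 (1,0)[O../XO./XX.]-1 (1,2)[O../.OX/XX.]-1 (2,2)[O../.O./XXX]-1
p2 O@[OX./.O./XX.]: (0,2)[OXO/.O./XX.]-1 (1,0)[OX./OO./XX.]+1* (1,2)[OX./.OO/XX.]-1 (2,2)[OX./.O./XXO]-1
p3 X@[OX./OO./XX.]: (0,2)[OXX/OO./XX.]-1* (1,2)[OX./OOX/XX.]-1 (2,2)[OX./OO./XXX]-1
p4 O@[OXX/OO./XX.]: (1,2)[OXX/OOO/XX.]+1* (2,2)[OXX/OO./XXO]-1
p5 X@[OXX/OOO/XX.] terminal -1; root [O../.O./XX.] d5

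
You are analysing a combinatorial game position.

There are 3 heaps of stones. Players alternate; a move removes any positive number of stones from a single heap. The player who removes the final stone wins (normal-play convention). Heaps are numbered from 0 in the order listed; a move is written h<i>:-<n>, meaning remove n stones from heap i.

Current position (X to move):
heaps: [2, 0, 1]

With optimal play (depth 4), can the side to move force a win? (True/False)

[(2,0,1)] X move#1: h0:-1:+1/(1,0,1)*, h0:-2:-1/(0,0,1), h2:-1:-1/(2,0,0)
[(1,0,1)] O move#2: h0:-1:-1/(0,0,1)*, h2:-1:-1/(1,0,0)
[(0,0,1)] X move#3: h2:-1:+1/(0,0,0)*
[(0,0,0)] end (terminal -1, O#4); searched (2,0,1) to 4

X winning at [(2,0,1)]: True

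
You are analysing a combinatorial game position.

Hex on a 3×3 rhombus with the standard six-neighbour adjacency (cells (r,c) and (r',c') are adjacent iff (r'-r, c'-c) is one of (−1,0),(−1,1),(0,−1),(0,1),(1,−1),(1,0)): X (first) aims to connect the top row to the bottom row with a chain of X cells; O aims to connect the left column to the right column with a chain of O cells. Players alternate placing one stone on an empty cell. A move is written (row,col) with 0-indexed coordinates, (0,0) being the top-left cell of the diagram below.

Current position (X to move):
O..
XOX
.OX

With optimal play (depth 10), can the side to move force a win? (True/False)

[O../XOX/.OX] X move#1: (0,1):+1/OX./XOX/.OX*, (0,2):+1/O.X/XOX/.OX, (2,0):+1/O../XOX/XOX
[OX./XOX/.OX] O move#2: (0,2):-1/OXO/XOX/.OX*, (2,0):-1/OX./XOX/OOX
[OXO/XOX/.OX] X move#3: (2,0):+1/OXO/XOX/XOX*
[OXO/XOX/XOX] end (terminal -1, O#4); searched O../XOX/.OX to 10

X winning at [O../XOX/.OX]: True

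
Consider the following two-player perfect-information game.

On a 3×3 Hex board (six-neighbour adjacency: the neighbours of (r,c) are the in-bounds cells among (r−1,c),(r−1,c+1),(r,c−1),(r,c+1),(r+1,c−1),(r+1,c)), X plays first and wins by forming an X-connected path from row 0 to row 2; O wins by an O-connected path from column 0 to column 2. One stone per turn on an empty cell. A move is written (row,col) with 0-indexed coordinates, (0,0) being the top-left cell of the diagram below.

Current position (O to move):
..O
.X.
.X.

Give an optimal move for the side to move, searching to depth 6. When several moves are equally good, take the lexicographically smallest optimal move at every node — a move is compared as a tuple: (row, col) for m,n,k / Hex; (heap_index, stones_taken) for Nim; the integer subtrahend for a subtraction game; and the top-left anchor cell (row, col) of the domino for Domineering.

O's best at [..O/.X./.X.]: (0,1)

p1 O@[..O/.X./.X.]: (0,0)[O.O/.X./.X.]-1 (0,1)[.OO/.X./.X.]+1* (1,0)[..O/OX./.X.]-1 (1,2)[..O/.XO/.X.]-1 (2,0)[..O/.X./OX.]-1 (2,2)[..O/.X./.XO]-1
p2 X@[.OO/.X./.X.]: (0,0)[XOO/.X./.X.]-1* (1,0)[.OO/XX./.X.]-1 (1,2)[.OO/.XX/.X.]-1 (2,0)[.OO/.X./XX.]-1 (2,2)[.OO/.X./.XX]-1
p3 O@[XOO/.X./.X.]: (1,0)[XOO/OX./.X.]+1* (1,2)[XOO/.XO/.X.]-1 (2,0)[XOO/.X./OX.]-1 (2,2)[XOO/.X./.XO]-1
p4 X@[XOO/OX./.X.] terminal -1; root [..O/.X./.X.] d6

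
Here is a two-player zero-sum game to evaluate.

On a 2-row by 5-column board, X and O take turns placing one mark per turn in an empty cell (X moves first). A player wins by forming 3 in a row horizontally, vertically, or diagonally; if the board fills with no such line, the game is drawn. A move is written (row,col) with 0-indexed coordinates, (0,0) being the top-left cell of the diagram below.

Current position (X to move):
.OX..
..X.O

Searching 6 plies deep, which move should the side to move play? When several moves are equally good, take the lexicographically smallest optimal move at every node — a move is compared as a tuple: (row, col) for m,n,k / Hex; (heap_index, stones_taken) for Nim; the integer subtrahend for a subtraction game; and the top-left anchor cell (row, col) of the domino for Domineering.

p1 X@[.OX../..X.O]: (0,0)[XOX../..X.O]+0 (0,3)[.OXX./..X.O]+1* (0,4)[.OX.X/..X.O]+1 (1,0)[.OX../X.X.O]+0 (1,1)[.OX../.XX.O]+1 (1,3)[.OX../..XXO]+0
p2 O@[.OXX./..X.O]: (0,0)[OOXX./..X.O]-1* (0,4)[.OXXO/..X.O]-1 (1,0)[.OXX./O.X.O]-1 (1,1)[.OXX./.OX.O]-1 (1,3)[.OXX./..XOO]-1
p3 X@[OOXX./..X.O]: (0,4)[OOXXX/..X.O]+1* (1,0)[OOXX./X.X.O]+1 (1,1)[OOXX./.XX.O]+1 (1,3)[OOXX./..XXO]+1
p4 O@[OOXXX/..X.O] terminal -1; root [.OX../..X.O] d6

X's best at [.OX../..X.O]: (0,3)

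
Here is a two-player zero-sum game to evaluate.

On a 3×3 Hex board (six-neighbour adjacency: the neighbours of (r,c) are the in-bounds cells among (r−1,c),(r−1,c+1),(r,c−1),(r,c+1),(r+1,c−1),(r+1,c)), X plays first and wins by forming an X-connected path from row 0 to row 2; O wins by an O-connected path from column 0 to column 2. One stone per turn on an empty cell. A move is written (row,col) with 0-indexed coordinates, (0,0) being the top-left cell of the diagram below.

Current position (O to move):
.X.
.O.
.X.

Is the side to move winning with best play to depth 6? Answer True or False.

p1 O@[.X./.O./.X.]: (0,0)[OX./.O./.X.]+1* (0,2)[.XO/.O./.X.]+1 (1,0)[.X./OO./.X.]+1 (1,2)[.X./.OO/.X.]+1 (2,0)[.X./.O./OX.]+1 (2,2)[.X./.O./.XO]+1
p2 X@[OX./.O./.X.]: (0,2)[OXX/.O./.X.]-1* (1,0)[OX./XO./.X.]-1 (1,2)[OX./.OX/.X.]-1 (2,0)[OX./.O./XX.]-1 (2,2)[OX./.O./.XX]-1
p3 O@[OXX/.O./.X.]: (1,0)[OXX/OO./.X.]-1 (1,2)[OXX/.OO/.X.]+1* (2,0)[OXX/.O./OX.]-1 (2,2)[OXX/.O./.XO]-1
p4 X@[OXX/.OO/.X.]: (1,0)[OXX/XOO/.X.]-1* (2,0)[OXX/.OO/XX.]-1 (2,2)[OXX/.OO/.XX]-1
p5 O@[OXX/XOO/.X.]: (2,0)[OXX/XOO/OX.]+1* (2,2)[OXX/XOO/.XO]-1
p6 X@[OXX/XOO/OX.] terminal -1; root [.X./.O./.X.] d6

O winning at [.X./.O./.X.]: True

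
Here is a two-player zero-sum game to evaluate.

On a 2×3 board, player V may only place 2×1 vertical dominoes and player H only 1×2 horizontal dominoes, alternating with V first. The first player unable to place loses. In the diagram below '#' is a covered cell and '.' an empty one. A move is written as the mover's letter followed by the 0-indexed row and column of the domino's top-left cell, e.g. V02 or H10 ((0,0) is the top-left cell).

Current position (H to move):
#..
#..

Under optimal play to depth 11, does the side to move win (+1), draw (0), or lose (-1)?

p1 H@[#../#..]: H01[###/#..]+1* H11[#../###]+1
p2 V@[###/#..] terminal -1; root [#../#..] d11

value(#../#.., H) = +1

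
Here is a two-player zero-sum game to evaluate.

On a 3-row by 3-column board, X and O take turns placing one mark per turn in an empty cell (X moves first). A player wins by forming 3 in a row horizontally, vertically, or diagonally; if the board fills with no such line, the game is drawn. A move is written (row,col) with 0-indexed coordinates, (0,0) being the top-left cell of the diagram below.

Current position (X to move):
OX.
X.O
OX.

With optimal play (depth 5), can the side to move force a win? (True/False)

X winning at [OX./X.O/OX.]: True

[OX./X.O/OX.] X move#1: (0,2):+0/OXX/X.O/OX., (1,1):+1/OX./XXO/OX.*, (2,2):+0/OX./X.O/OXX
[OX./XXO/OX.] end (terminal -1, O#2); searched OX./X.O/OX. to 5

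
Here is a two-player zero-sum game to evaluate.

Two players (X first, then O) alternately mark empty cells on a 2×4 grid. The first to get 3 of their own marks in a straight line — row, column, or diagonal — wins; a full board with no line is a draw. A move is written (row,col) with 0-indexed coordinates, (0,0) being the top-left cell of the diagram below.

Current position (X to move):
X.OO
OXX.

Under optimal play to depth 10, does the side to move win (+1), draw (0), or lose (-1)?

value(X.OO/OXX., X) = +1

[X.OO/OXX.] X move#1: (0,1):+0/XXOO/OXX., (1,3):+1/X.OO/OXXX*
[X.OO/OXXX] end (terminal -1, O#2); searched X.OO/OXX. to 10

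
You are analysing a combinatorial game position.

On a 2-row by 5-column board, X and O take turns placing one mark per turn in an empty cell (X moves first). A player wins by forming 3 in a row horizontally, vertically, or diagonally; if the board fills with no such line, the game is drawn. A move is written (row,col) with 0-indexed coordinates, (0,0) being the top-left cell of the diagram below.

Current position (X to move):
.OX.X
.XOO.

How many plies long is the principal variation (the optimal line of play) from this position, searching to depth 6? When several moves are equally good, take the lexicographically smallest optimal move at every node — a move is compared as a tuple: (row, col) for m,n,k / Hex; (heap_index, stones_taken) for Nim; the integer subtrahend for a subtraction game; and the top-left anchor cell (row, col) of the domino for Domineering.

PV length from [.OX.X/.XOO.]: 1 ply

[.OX.X/.XOO.] X move#1: (0,0):-1/XOX.X/.XOO., (0,3):+1/.OXXX/.XOO.*, (1,0):-1/.OX.X/XXOO., (1,4):+0/.OX.X/.XOOX
[.OXXX/.XOO.] end (terminal -1, O#2); searched .OX.X/.XOO. to 6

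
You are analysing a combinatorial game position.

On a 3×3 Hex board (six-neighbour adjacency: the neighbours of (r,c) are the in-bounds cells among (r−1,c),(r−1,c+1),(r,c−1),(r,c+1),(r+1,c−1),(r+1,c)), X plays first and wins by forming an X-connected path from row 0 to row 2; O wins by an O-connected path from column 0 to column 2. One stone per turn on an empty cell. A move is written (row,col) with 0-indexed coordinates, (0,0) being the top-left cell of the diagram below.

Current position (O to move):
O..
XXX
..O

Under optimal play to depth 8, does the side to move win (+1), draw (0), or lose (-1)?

[O../XXX/..O] O move#1: (0,1):-1/OO./XXX/..O*, (0,2):-1/O.O/XXX/..O, (2,0):-1/O../XXX/O.O, (2,1):-1/O../XXX/.OO
[OO./XXX/..O] X move#2: (0,2):+1/OOX/XXX/..O*, (2,0):-1/OO./XXX/X.O, (2,1):-1/OO./XXX/.XO
[OOX/XXX/..O] O move#3: (2,0):-1/OOX/XXX/O.O*, (2,1):-1/OOX/XXX/.OO
[OOX/XXX/O.O] X move#4: (2,1):+1/OOX/XXX/OXO*
[OOX/XXX/OXO] end (terminal -1, O#5); searched O../XXX/..O to 8

value(O../XXX/..O, O) = -1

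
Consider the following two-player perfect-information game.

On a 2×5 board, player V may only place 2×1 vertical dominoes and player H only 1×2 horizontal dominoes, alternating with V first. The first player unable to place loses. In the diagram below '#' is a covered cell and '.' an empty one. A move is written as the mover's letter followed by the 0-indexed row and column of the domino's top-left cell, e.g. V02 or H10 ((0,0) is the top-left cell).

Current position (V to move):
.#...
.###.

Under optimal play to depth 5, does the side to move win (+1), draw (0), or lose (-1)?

p1 V@[.#.../.###.]: V00[##.../####.]-1 V04[.#..#/.####]+1*
p2 H@[.#..#/.####]: H02[.####/.####]-1*
p3 V@[.####/.####]: V00[#####/#####]+1*
p4 H@[#####/#####] terminal -1; root [.#.../.###.] d5

value(.#.../.###., V) = +1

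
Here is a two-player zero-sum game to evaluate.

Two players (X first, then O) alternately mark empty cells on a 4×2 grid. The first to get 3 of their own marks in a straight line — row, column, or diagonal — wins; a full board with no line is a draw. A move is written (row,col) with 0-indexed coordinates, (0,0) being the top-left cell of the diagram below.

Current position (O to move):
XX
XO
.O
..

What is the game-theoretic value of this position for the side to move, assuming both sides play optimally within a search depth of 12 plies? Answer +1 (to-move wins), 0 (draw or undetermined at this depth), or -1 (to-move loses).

ply 1, O at XX/XO/.O/.. | (2,0)=+0→XX/XO/OO/..; (3,0)=-1→XX/XO/.O/O.; (3,1)=+1→XX/XO/.O/.O*
ply 2: XX/XO/.O/.O is terminal -1 (X); from XX/XO/.O/.. depth 12

value(XX/XO/.O/.., O) = +1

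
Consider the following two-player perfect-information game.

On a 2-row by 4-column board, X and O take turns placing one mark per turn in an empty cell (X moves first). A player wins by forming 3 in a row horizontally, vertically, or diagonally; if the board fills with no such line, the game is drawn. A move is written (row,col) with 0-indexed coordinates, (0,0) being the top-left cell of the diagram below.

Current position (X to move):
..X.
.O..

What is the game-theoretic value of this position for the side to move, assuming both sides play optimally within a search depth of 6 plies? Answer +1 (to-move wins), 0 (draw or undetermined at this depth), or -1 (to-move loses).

ply 1, X at ..X./.O.. | (0,0)=+0→X.X./.O..; (0,1)=+1→.XX./.O..*; (0,3)=+0→..XX/.O..; (1,0)=+0→..X./XO..; (1,2)=+0→..X./.OX.; (1,3)=+0→..X./.O.X
ply 2, O at .XX./.O.. | (0,0)=-1→OXX./.O..*; (0,3)=-1→.XXO/.O..; (1,0)=-1→.XX./OO..; (1,2)=-1→.XX./.OO.; (1,3)=-1→.XX./.O.O
ply 3, X at OXX./.O.. | (0,3)=+1→OXXX/.O..*; (1,0)=+0→OXX./XO..; (1,2)=+0→OXX./.OX.; (1,3)=+0→OXX./.O.X
ply 4: OXXX/.O.. is terminal -1 (O); from ..X./.O.. depth 6

value(..X./.O.., X) = +1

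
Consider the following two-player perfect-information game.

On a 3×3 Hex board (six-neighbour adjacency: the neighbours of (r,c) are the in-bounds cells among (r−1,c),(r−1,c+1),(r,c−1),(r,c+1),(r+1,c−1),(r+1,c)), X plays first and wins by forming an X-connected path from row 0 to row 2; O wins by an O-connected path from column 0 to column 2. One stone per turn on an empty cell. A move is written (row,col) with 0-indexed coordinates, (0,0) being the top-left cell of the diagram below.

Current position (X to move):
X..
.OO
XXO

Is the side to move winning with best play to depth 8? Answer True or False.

p1 X@[X../.OO/XXO]: (0,1)[XX./.OO/XXO]-1 (0,2)[X.X/.OO/XXO]-1 (1,0)[X../XOO/XXO]+1*
p2 O@[X../XOO/XXO] terminal -1; root [X../.OO/XXO] d8

X winning at [X../.OO/XXO]: True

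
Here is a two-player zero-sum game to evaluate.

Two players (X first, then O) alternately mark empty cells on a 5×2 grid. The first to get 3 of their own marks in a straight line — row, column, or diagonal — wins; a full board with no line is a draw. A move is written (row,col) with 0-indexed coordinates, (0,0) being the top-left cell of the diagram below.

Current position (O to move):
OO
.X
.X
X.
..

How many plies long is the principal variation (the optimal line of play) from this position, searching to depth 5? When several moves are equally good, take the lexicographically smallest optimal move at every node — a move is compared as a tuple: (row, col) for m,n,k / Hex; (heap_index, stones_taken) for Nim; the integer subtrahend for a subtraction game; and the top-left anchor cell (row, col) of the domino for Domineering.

PV length from [OO/.X/.X/X./..]: 4 plies

p1 O@[OO/.X/.X/X./..]: (1,0)[OO/OX/.X/X./..]-1* (2,0)[OO/.X/OX/X./..]-1 (3,1)[OO/.X/.X/XO/..]-1 (4,0)[OO/.X/.X/X./O.]-1 (4,1)[OO/.X/.X/X./.O]-1
p2 X@[OO/OX/.X/X./..]: (2,0)[OO/OX/XX/X./..]+1* (3,1)[OO/OX/.X/XX/..]+1 (4,0)[OO/OX/.X/X./X.]-1 (4,1)[OO/OX/.X/X./.X]-1
p3 O@[OO/OX/XX/X./..]: (3,1)[OO/OX/XX/XO/..]-1* (4,0)[OO/OX/XX/X./O.]-1 (4,1)[OO/OX/XX/X./.O]-1
p4 X@[OO/OX/XX/XO/..]: (4,0)[OO/OX/XX/XO/X.]+1* (4,1)[OO/OX/XX/XO/.X]+0
p5 O@[OO/OX/XX/XO/X.] terminal -1; root [OO/.X/.X/X./..] d5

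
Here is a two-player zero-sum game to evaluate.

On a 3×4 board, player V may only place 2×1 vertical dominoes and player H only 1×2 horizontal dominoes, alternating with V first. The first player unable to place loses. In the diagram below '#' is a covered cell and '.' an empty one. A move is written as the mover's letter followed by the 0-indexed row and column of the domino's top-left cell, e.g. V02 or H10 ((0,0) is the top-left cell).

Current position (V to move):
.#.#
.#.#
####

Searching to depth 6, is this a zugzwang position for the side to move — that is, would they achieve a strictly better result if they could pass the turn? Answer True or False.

zugzwang(.#.#/.#.#/####, V) = False

p1 V@[.#.#/.#.#/####]: V00[##.#/##.#/####]+1* V02[.###/.###/####]+1
p2 H@[##.#/##.#/####] terminal -1; root [.#.#/.#.#/####] d6
pass branch (H moves first from the same position):
  | p1 H@[.#.#/.#.#/####] terminal -1; root [.#.#/.#.#/####] d6
V moving scores +1; V passing scores +1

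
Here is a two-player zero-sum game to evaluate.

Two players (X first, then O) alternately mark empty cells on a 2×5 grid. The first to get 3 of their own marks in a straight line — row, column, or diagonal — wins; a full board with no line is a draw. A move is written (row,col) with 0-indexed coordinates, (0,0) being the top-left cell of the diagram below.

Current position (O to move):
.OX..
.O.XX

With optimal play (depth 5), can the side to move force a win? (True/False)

O winning at [.OX../.O.XX]: False

ply 1, O at .OX../.O.XX | (0,0)=-1→OOX../.O.XX; (0,3)=-1→.OXO./.O.XX; (0,4)=-1→.OX.O/.O.XX; (1,0)=-1→.OX../OO.XX; (1,2)=+0→.OX../.OOXX*
ply 2, X at .OX../.OOXX | (0,0)=-1→XOX../.OOXX; (0,3)=-1→.OXX./.OOXX; (0,4)=-1→.OX.X/.OOXX; (1,0)=+0→.OX../XOOXX*
ply 3, O at .OX../XOOXX | (0,0)=+0→OOX../XOOXX*; (0,3)=+0→.OXO./XOOXX; (0,4)=+0→.OX.O/XOOXX
ply 4, X at OOX../XOOXX | (0,3)=+0→OOXX./XOOXX*; (0,4)=+0→OOX.X/XOOXX
ply 5, O at OOXX./XOOXX | (0,4)=+0→OOXXO/XOOXX*
ply 6: OOXXO/XOOXX is terminal +0 (X); from .OX../.O.XX depth 5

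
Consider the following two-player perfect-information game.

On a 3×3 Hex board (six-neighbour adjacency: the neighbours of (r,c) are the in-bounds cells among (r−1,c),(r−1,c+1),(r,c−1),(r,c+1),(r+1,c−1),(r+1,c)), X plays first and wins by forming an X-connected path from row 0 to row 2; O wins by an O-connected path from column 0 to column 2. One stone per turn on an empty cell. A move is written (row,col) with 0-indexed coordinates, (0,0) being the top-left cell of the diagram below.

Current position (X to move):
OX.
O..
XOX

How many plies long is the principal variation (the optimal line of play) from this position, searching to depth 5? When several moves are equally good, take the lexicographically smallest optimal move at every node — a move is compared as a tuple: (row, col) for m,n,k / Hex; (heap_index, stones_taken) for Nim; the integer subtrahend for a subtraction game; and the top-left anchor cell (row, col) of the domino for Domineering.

p1 X@[OX./O../XOX]: (0,2)[OXX/O../XOX]+1* (1,1)[OX./OX./XOX]+1 (1,2)[OX./O.X/XOX]+1
p2 O@[OXX/O../XOX]: (1,1)[OXX/OO./XOX]-1* (1,2)[OXX/O.O/XOX]-1
p3 X@[OXX/OO./XOX]: (1,2)[OXX/OOX/XOX]+1*
p4 O@[OXX/OOX/XOX] terminal -1; root [OX./O../XOX] d5

PV length from [OX./O../XOX]: 3 plies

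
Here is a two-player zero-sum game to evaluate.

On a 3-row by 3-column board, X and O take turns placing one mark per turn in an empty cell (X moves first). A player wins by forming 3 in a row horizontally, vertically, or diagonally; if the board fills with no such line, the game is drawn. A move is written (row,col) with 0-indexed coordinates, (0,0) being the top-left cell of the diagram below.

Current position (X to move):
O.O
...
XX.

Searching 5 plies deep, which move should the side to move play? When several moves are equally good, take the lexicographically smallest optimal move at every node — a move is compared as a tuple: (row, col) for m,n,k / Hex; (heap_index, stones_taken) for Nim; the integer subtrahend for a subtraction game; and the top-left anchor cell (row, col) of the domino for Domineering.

X's best at [O.O/.../XX.]: (0,1)

[O.O/.../XX.] X move#1: (0,1):+1/OXO/.../XX.*, (1,0):-1/O.O/X../XX., (1,1):-1/O.O/.X./XX., (1,2):-1/O.O/..X/XX., (2,2):+1/O.O/.../XXX
[OXO/.../XX.] O move#2: (1,0):-1/OXO/O../XX.*, (1,1):-1/OXO/.O./XX., (1,2):-1/OXO/..O/XX., (2,2):-1/OXO/.../XXO
[OXO/O../XX.] X move#3: (1,1):+1/OXO/OX./XX.*, (1,2):+1/OXO/O.X/XX., (2,2):+1/OXO/O../XXX
[OXO/OX./XX.] end (terminal -1, O#4); searched O.O/.../XX. to 5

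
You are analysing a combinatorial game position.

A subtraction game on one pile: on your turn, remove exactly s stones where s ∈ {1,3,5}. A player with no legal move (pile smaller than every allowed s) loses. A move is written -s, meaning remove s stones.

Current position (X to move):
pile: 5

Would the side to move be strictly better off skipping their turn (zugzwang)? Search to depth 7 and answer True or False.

zugzwang(5, X) = False

[5] X move#1: -1:+1/4*, -3:+1/2, -5:+1/0
[4] O move#2: -1:-1/3*, -3:-1/1
[3] X move#3: -1:+1/2*, -3:+1/0
[2] O move#4: -1:-1/1*
[1] X move#5: -1:+1/0*
[0] end (terminal -1, O#6); searched 5 to 7
if X skipped the turn, O would face:
~ [5] O move#1: -1:+1/4*, -3:+1/2, -5:+1/0
~ [4] X move#2: -1:-1/3*, -3:-1/1
~ [3] O move#3: -1:+1/2*, -3:+1/0
~ [2] X move#4: -1:-1/1*
~ [1] O move#5: -1:+1/0*
~ [0] end (terminal -1, X#6); searched 5 to 7
compare (X): move=+1 vs pass=-1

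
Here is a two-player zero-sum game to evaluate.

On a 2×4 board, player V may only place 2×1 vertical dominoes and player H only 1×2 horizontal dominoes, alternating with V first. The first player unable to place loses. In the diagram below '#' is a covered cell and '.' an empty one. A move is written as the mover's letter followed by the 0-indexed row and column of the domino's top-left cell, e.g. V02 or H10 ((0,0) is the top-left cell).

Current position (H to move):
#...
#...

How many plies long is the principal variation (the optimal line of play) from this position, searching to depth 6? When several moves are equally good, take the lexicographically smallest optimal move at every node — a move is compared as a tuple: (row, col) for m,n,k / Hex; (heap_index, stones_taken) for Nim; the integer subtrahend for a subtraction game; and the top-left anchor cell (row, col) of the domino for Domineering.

PV length from [#.../#...]: 3 plies

[#.../#...] H move#1: H01:+1/###./#...*, H02:+1/#.##/#..., H11:+1/#.../###., H12:+1/#.../#.##
[###./#...] V move#2: V03:-1/####/#..#*
[####/#..#] H move#3: H11:+1/####/####*
[####/####] end (terminal -1, V#4); searched #.../#... to 6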